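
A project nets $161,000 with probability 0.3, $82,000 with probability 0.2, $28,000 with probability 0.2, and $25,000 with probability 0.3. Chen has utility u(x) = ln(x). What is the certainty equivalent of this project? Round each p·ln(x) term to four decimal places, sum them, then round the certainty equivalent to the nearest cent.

E[u] = 0.3·ln(161000) + 0.2·ln(82000) + 0.2·ln(28000) + 0.3·ln(25000) = 3.5967 + 2.2629 + 2.0480 + 3.0380 = 10.9456
CE = e^10.9456 ≈ 56704.00

$56,704.00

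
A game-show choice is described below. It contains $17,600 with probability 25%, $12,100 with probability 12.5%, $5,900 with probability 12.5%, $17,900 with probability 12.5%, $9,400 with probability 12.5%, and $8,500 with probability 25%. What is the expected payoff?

$12,187.50

EV = 0.25 × 17600 + 0.125 × 12100 + 0.125 × 5900 + 0.125 × 17900 + 0.125 × 9400 + 0.25 × 8500 = 4400 + 1512.5 + 737.5 + 2237.5 + 1175 + 2125 = 12187.5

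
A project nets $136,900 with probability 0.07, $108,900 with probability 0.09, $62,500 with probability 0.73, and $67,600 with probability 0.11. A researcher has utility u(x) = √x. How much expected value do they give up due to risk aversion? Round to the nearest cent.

$1,316.11

E[u] = 0.07·√136900 + 0.09·√108900 + 0.73·√62500 + 0.11·√67600 = 0.07·370 + 0.09·330 + 0.73·250 + 0.11·260 = 266.7
CE = (266.7)² = 71128.89
Risk premium = EV − CE = 72445 − 71128.89 = 1316.11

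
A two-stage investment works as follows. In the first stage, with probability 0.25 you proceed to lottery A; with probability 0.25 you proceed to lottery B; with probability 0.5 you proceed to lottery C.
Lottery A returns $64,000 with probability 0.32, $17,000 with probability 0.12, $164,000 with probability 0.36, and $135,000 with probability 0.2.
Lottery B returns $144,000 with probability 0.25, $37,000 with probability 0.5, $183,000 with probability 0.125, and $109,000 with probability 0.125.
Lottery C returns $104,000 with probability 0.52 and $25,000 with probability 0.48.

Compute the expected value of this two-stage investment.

EV(A) = 0.32 × 64000 + 0.12 × 17000 + 0.36 × 164000 + 0.2 × 135000 = 20480 + 2040 + 59040 + 27000 = 108560
EV(B) = 0.25 × 144000 + 0.5 × 37000 + 0.125 × 183000 + 0.125 × 109000 = 36000 + 18500 + 22875 + 13625 = 91000
EV(C) = 0.52 × 104000 + 0.48 × 25000 = 54080 + 12000 = 66080
Overall = 0.25 × 108560 + 0.25 × 91000 + 0.5 × 66080 = 27140 + 22750 + 33040 = 82930

$82,930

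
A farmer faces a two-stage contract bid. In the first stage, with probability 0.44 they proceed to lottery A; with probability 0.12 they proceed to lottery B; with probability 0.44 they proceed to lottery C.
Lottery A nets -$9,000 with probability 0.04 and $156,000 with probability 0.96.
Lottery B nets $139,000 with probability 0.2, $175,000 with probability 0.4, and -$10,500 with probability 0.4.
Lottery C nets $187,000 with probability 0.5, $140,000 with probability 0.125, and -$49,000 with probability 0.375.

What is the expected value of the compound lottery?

EV(A) = 0.04 × (-9000) + 0.96 × 156000 = -360 + 149760 = 149400
EV(B) = 0.2 × 139000 + 0.4 × 175000 + 0.4 × (-10500) = 27800 + 70000 − 4200 = 93600
EV(C) = 0.5 × 187000 + 0.125 × 140000 + 0.375 × (-49000) = 93500 + 17500 − 18375 = 92625
Overall = 0.44 × 149400 + 0.12 × 93600 + 0.44 × 92625 = 65736 + 11232 + 40755 = 117723

$117,723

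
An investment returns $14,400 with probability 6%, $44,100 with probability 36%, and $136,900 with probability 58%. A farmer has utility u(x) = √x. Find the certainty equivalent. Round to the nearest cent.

$88,446.76

E[u] = 0.06·√14400 + 0.36·√44100 + 0.58·√136900 = 0.06·120 + 0.36·210 + 0.58·370 = 297.4
CE = (297.4)² = 88446.76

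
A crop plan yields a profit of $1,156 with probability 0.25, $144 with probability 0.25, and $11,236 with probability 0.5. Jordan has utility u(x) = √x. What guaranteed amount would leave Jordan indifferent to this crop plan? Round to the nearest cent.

$4,160.25

E[u] = 0.25·√1156 + 0.25·√144 + 0.5·√11236 = 0.25·34 + 0.25·12 + 0.5·106 = 64.5
CE = (64.5)² = 4160.25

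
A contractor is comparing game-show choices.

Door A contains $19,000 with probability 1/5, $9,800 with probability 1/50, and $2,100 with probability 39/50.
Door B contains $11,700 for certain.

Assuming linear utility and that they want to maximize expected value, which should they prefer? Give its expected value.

Door B ($11,700)

Door A = 1/5 × 19000 + 1/50 × 9800 + 39/50 × 2100 = 3800 + 196 + 1638 = 5634
Door B: 11700 (certain)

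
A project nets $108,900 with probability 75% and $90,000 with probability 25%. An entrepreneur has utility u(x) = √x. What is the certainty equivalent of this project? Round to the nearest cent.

E[u] = 0.75·√108900 + 0.25·√90000 = 0.75·330 + 0.25·300 = 322.5
CE = (322.5)² = 104006.25

$104,006.25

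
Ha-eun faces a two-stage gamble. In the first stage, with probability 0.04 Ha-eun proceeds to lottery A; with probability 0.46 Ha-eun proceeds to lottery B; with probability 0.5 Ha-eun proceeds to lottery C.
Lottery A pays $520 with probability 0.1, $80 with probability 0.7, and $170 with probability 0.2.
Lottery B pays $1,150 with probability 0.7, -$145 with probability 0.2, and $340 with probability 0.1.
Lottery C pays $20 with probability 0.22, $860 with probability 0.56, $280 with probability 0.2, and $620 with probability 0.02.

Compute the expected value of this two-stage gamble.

EV(A) = 0.1 × 520 + 0.7 × 80 + 0.2 × 170 = 52 + 56 + 34 = 142
EV(B) = 0.7 × 1150 + 0.2 × (-145) + 0.1 × 340 = 805 − 29 + 34 = 810
EV(C) = 0.22 × 20 + 0.56 × 860 + 0.2 × 280 + 0.02 × 620 = 4.4 + 481.6 + 56 + 12.4 = 554.4
Overall = 0.04 × 142 + 0.46 × 810 + 0.5 × 554.4 = 5.68 + 372.6 + 277.2 = 655.48

$655.48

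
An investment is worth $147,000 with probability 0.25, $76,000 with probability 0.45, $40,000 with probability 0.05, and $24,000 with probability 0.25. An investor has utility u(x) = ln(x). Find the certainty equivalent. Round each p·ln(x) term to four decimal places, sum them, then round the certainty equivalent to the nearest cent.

$65,062.26

E[u] = 0.25·ln(147000) + 0.45·ln(76000) + 0.05·ln(40000) + 0.25·ln(24000) = 2.9745 + 5.0573 + 0.5298 + 2.5215 = 11.0831
CE = e^11.0831 ≈ 65062.26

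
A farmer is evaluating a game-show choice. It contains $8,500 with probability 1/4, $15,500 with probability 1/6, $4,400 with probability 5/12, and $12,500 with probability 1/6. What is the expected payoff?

EV = 1/4 × 8500 + 1/6 × 15500 + 5/12 × 4400 + 1/6 × 12500 = 2125 + 2583.3333 + 1833.3333 + 2083.3333 = 8625

$8,625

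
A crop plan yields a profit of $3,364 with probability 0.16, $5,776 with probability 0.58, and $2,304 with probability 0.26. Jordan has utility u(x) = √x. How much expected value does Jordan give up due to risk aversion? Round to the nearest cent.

$152.45

E[u] = 0.16·√3364 + 0.58·√5776 + 0.26·√2304 = 0.16·58 + 0.58·76 + 0.26·48 = 65.84
CE = (65.84)² = 4334.9056
Risk premium = EV − CE = 4487.36 − 4334.9056 = 152.4544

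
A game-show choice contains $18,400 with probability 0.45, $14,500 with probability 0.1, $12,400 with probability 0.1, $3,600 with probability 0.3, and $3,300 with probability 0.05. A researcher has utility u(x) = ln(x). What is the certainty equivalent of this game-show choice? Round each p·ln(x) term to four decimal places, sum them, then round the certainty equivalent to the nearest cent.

$9,714.74

E[u] = 0.45·ln(18400) + 0.1·ln(14500) + 0.1·ln(12400) + 0.3·ln(3600) + 0.05·ln(3300) = 4.4190 + 0.9582 + 0.9425 + 2.4566 + 0.4051 = 9.1814
CE = e^9.1814 ≈ 9714.74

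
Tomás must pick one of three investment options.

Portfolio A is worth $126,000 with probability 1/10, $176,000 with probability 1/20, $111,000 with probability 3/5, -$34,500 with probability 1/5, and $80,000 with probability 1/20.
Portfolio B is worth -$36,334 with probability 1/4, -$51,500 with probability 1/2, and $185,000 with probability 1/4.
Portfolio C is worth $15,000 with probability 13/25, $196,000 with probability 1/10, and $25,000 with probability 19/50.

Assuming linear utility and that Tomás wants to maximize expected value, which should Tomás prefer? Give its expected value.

Portfolio A = 1/10 × 126000 + 1/20 × 176000 + 3/5 × 111000 + 1/5 × (-34500) + 1/20 × 80000 = 12600 + 8800 + 66600 − 6900 + 4000 = 85100
Portfolio B = 1/4 × (-36334) + 1/2 × (-51500) + 1/4 × 185000 = -9083.5 − 25750 + 46250 = 11416.5
Portfolio C = 13/25 × 15000 + 1/10 × 196000 + 19/50 × 25000 = 7800 + 19600 + 9500 = 36900

Portfolio A ($85,100)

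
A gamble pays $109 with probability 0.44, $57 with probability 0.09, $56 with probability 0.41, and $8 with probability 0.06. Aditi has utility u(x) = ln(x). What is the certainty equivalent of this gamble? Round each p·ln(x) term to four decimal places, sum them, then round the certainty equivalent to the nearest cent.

$66.91

E[u] = 0.44·ln(109) + 0.09·ln(57) + 0.41·ln(56) + 0.06·ln(8) = 2.0642 + 0.3639 + 1.6504 + 0.1248 = 4.2033
CE = e^4.2033 ≈ 66.91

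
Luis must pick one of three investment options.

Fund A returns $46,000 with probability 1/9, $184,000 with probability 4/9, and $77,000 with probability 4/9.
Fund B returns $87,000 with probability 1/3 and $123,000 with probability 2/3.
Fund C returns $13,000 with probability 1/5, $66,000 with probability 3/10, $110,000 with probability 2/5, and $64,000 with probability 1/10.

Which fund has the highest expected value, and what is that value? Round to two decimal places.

Fund A = 1/9 × 46000 + 4/9 × 184000 + 4/9 × 77000 = 5111.1111 + 81777.7778 + 34222.2222 = 121111.1111
Fund B = 1/3 × 87000 + 2/3 × 123000 = 29000 + 82000 = 111000
Fund C = 1/5 × 13000 + 3/10 × 66000 + 2/5 × 110000 + 1/10 × 64000 = 2600 + 19800 + 44000 + 6400 = 72800

Fund A ($121,111.11)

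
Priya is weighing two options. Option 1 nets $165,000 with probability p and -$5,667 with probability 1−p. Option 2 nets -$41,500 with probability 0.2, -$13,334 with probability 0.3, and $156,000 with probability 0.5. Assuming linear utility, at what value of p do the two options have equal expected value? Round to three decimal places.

EV(Option 2) = 0.2 × (-41500) + 0.3 × (-13334) + 0.5 × 156000 = -8300 − 4000.2 + 78000 = 65699.8
p·165000 + (1−p)·(-5667) = 65699.8
170667p − 5667 = 65699.8
p = (65699.8 + 5667) / 170667

p = 0.418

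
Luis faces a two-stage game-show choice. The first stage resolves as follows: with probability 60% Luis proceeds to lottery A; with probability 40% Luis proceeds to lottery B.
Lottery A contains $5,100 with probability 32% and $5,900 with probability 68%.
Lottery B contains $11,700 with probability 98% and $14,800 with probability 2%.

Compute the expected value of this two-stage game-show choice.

EV(A) = 0.32 × 5100 + 0.68 × 5900 = 1632 + 4012 = 5644
EV(B) = 0.98 × 11700 + 0.02 × 14800 = 11466 + 296 = 11762
Overall = 0.6 × 5644 + 0.4 × 11762 = 3386.4 + 4704.8 = 8091.2

$8,091.20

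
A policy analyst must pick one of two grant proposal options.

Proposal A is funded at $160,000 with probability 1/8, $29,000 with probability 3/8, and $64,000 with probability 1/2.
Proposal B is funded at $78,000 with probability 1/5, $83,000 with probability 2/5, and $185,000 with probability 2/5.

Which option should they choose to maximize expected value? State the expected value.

Proposal B ($122,800)

Proposal A = 1/8 × 160000 + 3/8 × 29000 + 1/2 × 64000 = 20000 + 10875 + 32000 = 62875
Proposal B = 1/5 × 78000 + 2/5 × 83000 + 2/5 × 185000 = 15600 + 33200 + 74000 = 122800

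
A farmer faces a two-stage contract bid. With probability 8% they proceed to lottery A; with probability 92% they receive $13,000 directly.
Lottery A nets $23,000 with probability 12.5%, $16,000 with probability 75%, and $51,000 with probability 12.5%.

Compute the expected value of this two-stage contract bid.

$13,660

EV(A) = 0.125 × 23000 + 0.75 × 16000 + 0.125 × 51000 = 2875 + 12000 + 6375 = 21250
Branch B: 13000 (certain)
Overall = 0.08 × 21250 + 0.92 × 13000 = 1700 + 11960 = 13660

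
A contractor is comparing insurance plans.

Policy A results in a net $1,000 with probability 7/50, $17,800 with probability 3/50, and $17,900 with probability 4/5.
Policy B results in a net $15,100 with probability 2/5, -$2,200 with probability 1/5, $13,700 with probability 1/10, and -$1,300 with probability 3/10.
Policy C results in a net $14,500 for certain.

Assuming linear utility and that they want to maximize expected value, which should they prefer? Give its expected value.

Policy A = 7/50 × 1000 + 3/50 × 17800 + 4/5 × 17900 = 140 + 1068 + 14320 = 15528
Policy B = 2/5 × 15100 + 1/5 × (-2200) + 1/10 × 13700 + 3/10 × (-1300) = 6040 − 440 + 1370 − 390 = 6580
Policy C: 14500 (certain)

Policy A ($15,528)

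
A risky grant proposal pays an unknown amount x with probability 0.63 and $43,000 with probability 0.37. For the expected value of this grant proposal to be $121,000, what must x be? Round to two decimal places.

x = $166,809.52

0.63·x + 0.37·43000 = 121000
0.63·x = 121000 − 15910 = 105090
x = 105090 / 0.63 = 166809.5238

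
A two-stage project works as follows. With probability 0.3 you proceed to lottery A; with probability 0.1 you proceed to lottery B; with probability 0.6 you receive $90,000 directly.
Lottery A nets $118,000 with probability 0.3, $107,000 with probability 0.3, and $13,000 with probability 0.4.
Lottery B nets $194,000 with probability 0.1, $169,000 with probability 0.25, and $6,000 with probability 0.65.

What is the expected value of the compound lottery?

$82,365

EV(A) = 0.3 × 118000 + 0.3 × 107000 + 0.4 × 13000 = 35400 + 32100 + 5200 = 72700
EV(B) = 0.1 × 194000 + 0.25 × 169000 + 0.65 × 6000 = 19400 + 42250 + 3900 = 65550
Branch C: 90000 (certain)
Overall = 0.3 × 72700 + 0.1 × 65550 + 0.6 × 90000 = 21810 + 6555 + 54000 = 82365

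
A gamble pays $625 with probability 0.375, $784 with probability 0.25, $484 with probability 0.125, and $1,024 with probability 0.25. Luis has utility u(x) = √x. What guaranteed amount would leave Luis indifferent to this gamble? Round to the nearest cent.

E[u] = 0.375·√625 + 0.25·√784 + 0.125·√484 + 0.25·√1024 = 0.375·25 + 0.25·28 + 0.125·22 + 0.25·32 = 27.125
CE = (27.125)² = 735.765625

$735.77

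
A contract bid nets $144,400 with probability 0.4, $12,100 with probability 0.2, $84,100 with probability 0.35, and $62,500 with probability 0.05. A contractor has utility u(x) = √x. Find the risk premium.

$9,796

E[u] = 0.4·√144400 + 0.2·√12100 + 0.35·√84100 + 0.05·√62500 = 0.4·380 + 0.2·110 + 0.35·290 + 0.05·250 = 288
CE = (288)² = 82944
Risk premium = EV − CE = 92740 − 82944 = 9796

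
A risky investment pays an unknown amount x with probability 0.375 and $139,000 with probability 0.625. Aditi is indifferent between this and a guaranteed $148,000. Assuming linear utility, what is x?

0.375·x + 0.625·139000 = 148000
0.375·x = 148000 − 86875 = 61125
x = 61125 / 0.375 = 163000

x = $163,000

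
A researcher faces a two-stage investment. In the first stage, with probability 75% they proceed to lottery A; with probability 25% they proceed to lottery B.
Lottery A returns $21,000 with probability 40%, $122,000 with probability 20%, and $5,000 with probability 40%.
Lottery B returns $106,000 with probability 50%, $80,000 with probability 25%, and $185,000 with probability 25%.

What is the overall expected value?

$55,912.50

EV(A) = 0.4 × 21000 + 0.2 × 122000 + 0.4 × 5000 = 8400 + 24400 + 2000 = 34800
EV(B) = 0.5 × 106000 + 0.25 × 80000 + 0.25 × 185000 = 53000 + 20000 + 46250 = 119250
Overall = 0.75 × 34800 + 0.25 × 119250 = 26100 + 29812.5 = 55912.5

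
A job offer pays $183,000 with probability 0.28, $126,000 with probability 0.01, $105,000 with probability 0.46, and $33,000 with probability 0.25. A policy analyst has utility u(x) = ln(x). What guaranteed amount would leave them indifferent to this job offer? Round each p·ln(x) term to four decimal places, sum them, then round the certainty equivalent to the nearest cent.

$92,014.37

E[u] = 0.28·ln(183000) + 0.01·ln(126000) + 0.46·ln(105000) + 0.25·ln(33000) = 3.3928 + 0.1174 + 5.3184 + 2.6011 = 11.4297
CE = e^11.4297 ≈ 92014.37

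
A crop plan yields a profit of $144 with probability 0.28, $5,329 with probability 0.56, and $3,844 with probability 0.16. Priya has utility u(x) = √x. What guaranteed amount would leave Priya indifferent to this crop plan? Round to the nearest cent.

E[u] = 0.28·√144 + 0.56·√5329 + 0.16·√3844 = 0.28·12 + 0.56·73 + 0.16·62 = 54.16
CE = (54.16)² = 2933.3056

$2,933.31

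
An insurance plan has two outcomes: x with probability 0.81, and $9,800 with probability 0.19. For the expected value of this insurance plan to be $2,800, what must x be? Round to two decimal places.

x = $1,158.02

0.81·x + 0.19·9800 = 2800
0.81·x = 2800 − 1862 = 938
x = 938 / 0.81 = 1158.0247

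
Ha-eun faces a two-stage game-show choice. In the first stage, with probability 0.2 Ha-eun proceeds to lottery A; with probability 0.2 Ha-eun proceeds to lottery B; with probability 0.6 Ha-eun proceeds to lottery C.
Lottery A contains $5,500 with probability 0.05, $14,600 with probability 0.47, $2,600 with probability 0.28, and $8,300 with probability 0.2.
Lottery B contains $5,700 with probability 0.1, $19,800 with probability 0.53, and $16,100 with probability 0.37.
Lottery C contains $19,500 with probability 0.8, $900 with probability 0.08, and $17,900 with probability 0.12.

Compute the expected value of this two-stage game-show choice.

EV(A) = 0.05 × 5500 + 0.47 × 14600 + 0.28 × 2600 + 0.2 × 8300 = 275 + 6862 + 728 + 1660 = 9525
EV(B) = 0.1 × 5700 + 0.53 × 19800 + 0.37 × 16100 = 570 + 10494 + 5957 = 17021
EV(C) = 0.8 × 19500 + 0.08 × 900 + 0.12 × 17900 = 15600 + 72 + 2148 = 17820
Overall = 0.2 × 9525 + 0.2 × 17021 + 0.6 × 17820 = 1905 + 3404.2 + 10692 = 16001.2

$16,001.20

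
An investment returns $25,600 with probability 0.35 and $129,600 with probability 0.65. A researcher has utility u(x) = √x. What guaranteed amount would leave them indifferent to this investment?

$84,100

E[u] = 0.35·√25600 + 0.65·√129600 = 0.35·160 + 0.65·360 = 290
CE = (290)² = 84100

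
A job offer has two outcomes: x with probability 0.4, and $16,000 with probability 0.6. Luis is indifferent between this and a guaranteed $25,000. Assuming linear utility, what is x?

x = $38,500

0.4·x + 0.6·16000 = 25000
0.4·x = 25000 − 9600 = 15400
x = 15400 / 0.4 = 38500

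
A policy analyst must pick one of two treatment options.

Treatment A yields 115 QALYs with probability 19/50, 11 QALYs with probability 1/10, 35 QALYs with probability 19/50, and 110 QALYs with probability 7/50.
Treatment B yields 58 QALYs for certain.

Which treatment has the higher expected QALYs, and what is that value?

Treatment A = 19/50 × 115 + 1/10 × 11 + 19/50 × 35 + 7/50 × 110 = 43.7 + 1.1 + 13.3 + 15.4 = 73.5
Treatment B: 58 (certain)

Treatment A (73.5 QALYs)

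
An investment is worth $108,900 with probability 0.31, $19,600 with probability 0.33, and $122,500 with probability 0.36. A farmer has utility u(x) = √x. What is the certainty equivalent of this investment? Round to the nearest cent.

$75,350.25

E[u] = 0.31·√108900 + 0.33·√19600 + 0.36·√122500 = 0.31·330 + 0.33·140 + 0.36·350 = 274.5
CE = (274.5)² = 75350.25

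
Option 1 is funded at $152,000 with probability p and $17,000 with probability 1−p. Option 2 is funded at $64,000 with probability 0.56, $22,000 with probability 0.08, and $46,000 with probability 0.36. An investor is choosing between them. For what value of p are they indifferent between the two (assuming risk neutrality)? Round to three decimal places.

EV(Option 2) = 0.56 × 64000 + 0.08 × 22000 + 0.36 × 46000 = 35840 + 1760 + 16560 = 54160
p·152000 + (1−p)·17000 = 54160
135000p + 17000 = 54160
p = (54160 − 17000) / 135000

p = 0.275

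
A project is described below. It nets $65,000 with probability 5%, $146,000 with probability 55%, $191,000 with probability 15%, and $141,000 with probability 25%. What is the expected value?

$147,450

EV = 0.05 × 65000 + 0.55 × 146000 + 0.15 × 191000 + 0.25 × 141000 = 3250 + 80300 + 28650 + 35250 = 147450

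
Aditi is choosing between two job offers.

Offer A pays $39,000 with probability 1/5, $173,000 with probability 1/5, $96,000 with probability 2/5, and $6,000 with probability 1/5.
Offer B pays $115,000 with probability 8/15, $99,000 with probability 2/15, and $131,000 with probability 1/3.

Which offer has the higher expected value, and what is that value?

Offer B ($118,200)

Offer A = 1/5 × 39000 + 1/5 × 173000 + 2/5 × 96000 + 1/5 × 6000 = 7800 + 34600 + 38400 + 1200 = 82000
Offer B = 8/15 × 115000 + 2/15 × 99000 + 1/3 × 131000 = 61333.3333 + 13200 + 43666.6667 = 118200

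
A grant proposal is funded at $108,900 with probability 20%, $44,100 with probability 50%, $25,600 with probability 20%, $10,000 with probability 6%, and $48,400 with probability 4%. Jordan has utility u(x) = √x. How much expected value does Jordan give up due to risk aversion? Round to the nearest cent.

$4,049.16

E[u] = 0.2·√108900 + 0.5·√44100 + 0.2·√25600 + 0.06·√10000 + 0.04·√48400 = 0.2·330 + 0.5·210 + 0.2·160 + 0.06·100 + 0.04·220 = 217.8
CE = (217.8)² = 47436.84
Risk premium = EV − CE = 51486 − 47436.84 = 4049.16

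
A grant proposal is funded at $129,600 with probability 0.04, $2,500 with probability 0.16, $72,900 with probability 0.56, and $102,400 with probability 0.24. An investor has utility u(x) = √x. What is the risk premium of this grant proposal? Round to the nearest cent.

E[u] = 0.04·√129600 + 0.16·√2500 + 0.56·√72900 + 0.24·√102400 = 0.04·360 + 0.16·50 + 0.56·270 + 0.24·320 = 250.4
CE = (250.4)² = 62700.16
Risk premium = EV − CE = 70984 − 62700.16 = 8283.84

$8,283.84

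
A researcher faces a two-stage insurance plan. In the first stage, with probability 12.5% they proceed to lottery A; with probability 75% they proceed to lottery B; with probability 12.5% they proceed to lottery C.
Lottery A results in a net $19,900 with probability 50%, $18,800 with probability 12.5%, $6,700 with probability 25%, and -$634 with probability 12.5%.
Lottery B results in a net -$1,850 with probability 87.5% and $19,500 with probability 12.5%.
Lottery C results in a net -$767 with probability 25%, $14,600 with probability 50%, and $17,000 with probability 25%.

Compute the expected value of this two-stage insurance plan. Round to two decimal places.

EV(A) = 0.5 × 19900 + 0.125 × 18800 + 0.25 × 6700 + 0.125 × (-634) = 9950 + 2350 + 1675 − 79.25 = 13895.75
EV(B) = 0.875 × (-1850) + 0.125 × 19500 = -1618.75 + 2437.5 = 818.75
EV(C) = 0.25 × (-767) + 0.5 × 14600 + 0.25 × 17000 = -191.75 + 7300 + 4250 = 11358.25
Overall = 0.125 × 13895.75 + 0.75 × 818.75 + 0.125 × 11358.25 = 1736.96875 + 614.0625 + 1419.78125 = 3770.8125

$3,770.81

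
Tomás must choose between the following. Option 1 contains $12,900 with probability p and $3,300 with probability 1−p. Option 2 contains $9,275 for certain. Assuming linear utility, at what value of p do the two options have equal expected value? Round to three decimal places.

p = 0.622

p·12900 + (1−p)·3300 = 9275
9600p + 3300 = 9275
p = (9275 − 3300) / 9600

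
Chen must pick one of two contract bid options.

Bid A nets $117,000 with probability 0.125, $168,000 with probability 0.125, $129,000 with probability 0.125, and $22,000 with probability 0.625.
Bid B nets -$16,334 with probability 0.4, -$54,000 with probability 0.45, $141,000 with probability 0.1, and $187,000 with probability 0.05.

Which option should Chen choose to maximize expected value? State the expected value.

Bid A = 0.125 × 117000 + 0.125 × 168000 + 0.125 × 129000 + 0.625 × 22000 = 14625 + 21000 + 16125 + 13750 = 65500
Bid B = 0.4 × (-16334) + 0.45 × (-54000) + 0.1 × 141000 + 0.05 × 187000 = -6533.6 − 24300 + 14100 + 9350 = -7383.6

Bid A ($65,500)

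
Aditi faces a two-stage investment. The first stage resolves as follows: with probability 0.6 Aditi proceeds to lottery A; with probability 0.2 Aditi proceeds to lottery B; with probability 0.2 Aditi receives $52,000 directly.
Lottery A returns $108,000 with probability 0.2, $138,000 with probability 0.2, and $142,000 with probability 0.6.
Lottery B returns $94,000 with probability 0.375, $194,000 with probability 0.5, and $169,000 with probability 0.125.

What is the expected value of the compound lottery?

$121,715

EV(A) = 0.2 × 108000 + 0.2 × 138000 + 0.6 × 142000 = 21600 + 27600 + 85200 = 134400
EV(B) = 0.375 × 94000 + 0.5 × 194000 + 0.125 × 169000 = 35250 + 97000 + 21125 = 153375
Branch C: 52000 (certain)
Overall = 0.6 × 134400 + 0.2 × 153375 + 0.2 × 52000 = 80640 + 30675 + 10400 = 121715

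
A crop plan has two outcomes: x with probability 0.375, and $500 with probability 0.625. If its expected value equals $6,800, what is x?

0.375·x + 0.625·500 = 6800
0.375·x = 6800 − 312.5 = 6487.5
x = 6487.5 / 0.375 = 17300

x = $17,300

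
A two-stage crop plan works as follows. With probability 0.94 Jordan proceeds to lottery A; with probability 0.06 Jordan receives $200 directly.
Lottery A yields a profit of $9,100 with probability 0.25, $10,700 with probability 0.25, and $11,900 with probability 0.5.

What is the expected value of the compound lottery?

EV(A) = 0.25 × 9100 + 0.25 × 10700 + 0.5 × 11900 = 2275 + 2675 + 5950 = 10900
Branch B: 200 (certain)
Overall = 0.94 × 10900 + 0.06 × 200 = 10246 + 12 = 10258

$10,258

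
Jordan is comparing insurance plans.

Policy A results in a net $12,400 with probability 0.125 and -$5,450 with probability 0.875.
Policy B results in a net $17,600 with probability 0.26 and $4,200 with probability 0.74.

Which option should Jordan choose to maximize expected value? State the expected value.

Policy A = 0.125 × 12400 + 0.875 × (-5450) = 1550 − 4768.75 = -3218.75
Policy B = 0.26 × 17600 + 0.74 × 4200 = 4576 + 3108 = 7684

Policy B ($7,684)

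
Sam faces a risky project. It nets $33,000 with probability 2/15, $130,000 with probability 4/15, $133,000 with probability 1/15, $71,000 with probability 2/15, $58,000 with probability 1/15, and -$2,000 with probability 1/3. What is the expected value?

$60,600

EV = 2/15 × 33000 + 4/15 × 130000 + 1/15 × 133000 + 2/15 × 71000 + 1/15 × 58000 + 1/3 × (-2000) = 4400 + 34666.6667 + 8866.6667 + 9466.6667 + 3866.6667 − 666.6667 = 60600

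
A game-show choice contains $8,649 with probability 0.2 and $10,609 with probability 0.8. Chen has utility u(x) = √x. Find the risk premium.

E[u] = 0.2·√8649 + 0.8·√10609 = 0.2·93 + 0.8·103 = 101
CE = (101)² = 10201
Risk premium = EV − CE = 10217 − 10201 = 16

$16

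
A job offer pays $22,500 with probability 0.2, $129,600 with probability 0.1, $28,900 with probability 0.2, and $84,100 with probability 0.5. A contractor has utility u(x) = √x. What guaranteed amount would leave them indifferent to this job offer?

$60,025

E[u] = 0.2·√22500 + 0.1·√129600 + 0.2·√28900 + 0.5·√84100 = 0.2·150 + 0.1·360 + 0.2·170 + 0.5·290 = 245
CE = (245)² = 60025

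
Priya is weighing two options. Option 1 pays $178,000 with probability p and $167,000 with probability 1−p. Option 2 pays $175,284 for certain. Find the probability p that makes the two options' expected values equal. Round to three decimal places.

p = 0.753

p·178000 + (1−p)·167000 = 175284
11000p + 167000 = 175284
p = (175284 − 167000) / 11000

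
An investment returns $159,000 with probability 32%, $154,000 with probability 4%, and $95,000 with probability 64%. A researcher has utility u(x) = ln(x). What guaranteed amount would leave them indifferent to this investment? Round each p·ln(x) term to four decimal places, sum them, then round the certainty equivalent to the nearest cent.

E[u] = 0.32·ln(159000) + 0.04·ln(154000) + 0.64·ln(95000) = 3.8325 + 0.4778 + 7.3354 = 11.6457
CE = e^11.6457 ≈ 114199.25

$114,199.25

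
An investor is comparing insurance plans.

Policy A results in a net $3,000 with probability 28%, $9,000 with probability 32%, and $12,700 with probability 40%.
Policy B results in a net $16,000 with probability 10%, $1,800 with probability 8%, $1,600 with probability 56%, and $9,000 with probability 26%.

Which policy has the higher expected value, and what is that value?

Policy A ($8,800)

Policy A = 0.28 × 3000 + 0.32 × 9000 + 0.4 × 12700 = 840 + 2880 + 5080 = 8800
Policy B = 0.1 × 16000 + 0.08 × 1800 + 0.56 × 1600 + 0.26 × 9000 = 1600 + 144 + 896 + 2340 = 4980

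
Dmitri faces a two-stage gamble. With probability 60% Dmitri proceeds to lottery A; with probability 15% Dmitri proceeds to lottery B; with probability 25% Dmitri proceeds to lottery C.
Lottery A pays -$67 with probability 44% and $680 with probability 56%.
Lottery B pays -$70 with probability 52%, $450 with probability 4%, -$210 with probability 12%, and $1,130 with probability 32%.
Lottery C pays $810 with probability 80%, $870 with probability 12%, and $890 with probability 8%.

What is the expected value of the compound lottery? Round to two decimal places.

$464.39

EV(A) = 0.44 × (-67) + 0.56 × 680 = -29.48 + 380.8 = 351.32
EV(B) = 0.52 × (-70) + 0.04 × 450 + 0.12 × (-210) + 0.32 × 1130 = -36.4 + 18 − 25.2 + 361.6 = 318
EV(C) = 0.8 × 810 + 0.12 × 870 + 0.08 × 890 = 648 + 104.4 + 71.2 = 823.6
Overall = 0.6 × 351.32 + 0.15 × 318 + 0.25 × 823.6 = 210.792 + 47.7 + 205.9 = 464.392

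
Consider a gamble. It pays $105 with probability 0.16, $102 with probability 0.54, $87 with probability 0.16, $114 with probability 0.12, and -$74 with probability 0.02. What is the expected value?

$98

EV = 0.16 × 105 + 0.54 × 102 + 0.16 × 87 + 0.12 × 114 + 0.02 × (-74) = 16.8 + 55.08 + 13.92 + 13.68 − 1.48 = 98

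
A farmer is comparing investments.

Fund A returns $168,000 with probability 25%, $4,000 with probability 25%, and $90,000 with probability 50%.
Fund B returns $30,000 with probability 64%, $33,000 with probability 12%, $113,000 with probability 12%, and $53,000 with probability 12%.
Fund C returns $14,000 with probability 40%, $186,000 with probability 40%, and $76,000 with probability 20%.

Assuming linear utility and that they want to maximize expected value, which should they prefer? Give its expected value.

Fund C ($95,200)

Fund A = 0.25 × 168000 + 0.25 × 4000 + 0.5 × 90000 = 42000 + 1000 + 45000 = 88000
Fund B = 0.64 × 30000 + 0.12 × 33000 + 0.12 × 113000 + 0.12 × 53000 = 19200 + 3960 + 13560 + 6360 = 43080
Fund C = 0.4 × 14000 + 0.4 × 186000 + 0.2 × 76000 = 5600 + 74400 + 15200 = 95200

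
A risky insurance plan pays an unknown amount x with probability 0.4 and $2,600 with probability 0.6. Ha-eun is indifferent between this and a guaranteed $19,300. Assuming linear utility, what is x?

x = $44,350

0.4·x + 0.6·2600 = 19300
0.4·x = 19300 − 1560 = 17740
x = 17740 / 0.4 = 44350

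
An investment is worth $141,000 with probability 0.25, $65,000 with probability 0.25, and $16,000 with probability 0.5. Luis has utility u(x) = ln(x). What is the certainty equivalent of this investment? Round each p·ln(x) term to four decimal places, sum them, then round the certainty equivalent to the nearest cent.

E[u] = 0.25·ln(141000) + 0.25·ln(65000) + 0.5·ln(16000) = 2.9641 + 2.7705 + 4.8402 = 10.5748
CE = e^10.5748 ≈ 39136.08

$39,136.08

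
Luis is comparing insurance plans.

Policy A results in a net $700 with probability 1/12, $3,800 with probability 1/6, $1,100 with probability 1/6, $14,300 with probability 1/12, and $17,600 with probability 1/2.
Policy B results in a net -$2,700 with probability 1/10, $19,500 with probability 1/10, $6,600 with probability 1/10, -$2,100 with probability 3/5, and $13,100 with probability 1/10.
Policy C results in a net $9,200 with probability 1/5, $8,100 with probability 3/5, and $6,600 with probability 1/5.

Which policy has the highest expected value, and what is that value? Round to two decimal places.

Policy A = 1/12 × 700 + 1/6 × 3800 + 1/6 × 1100 + 1/12 × 14300 + 1/2 × 17600 = 58.3333 + 633.3333 + 183.3333 + 1191.6667 + 8800 = 10866.6667
Policy B = 1/10 × (-2700) + 1/10 × 19500 + 1/10 × 6600 + 3/5 × (-2100) + 1/10 × 13100 = -270 + 1950 + 660 − 1260 + 1310 = 2390
Policy C = 1/5 × 9200 + 3/5 × 8100 + 1/5 × 6600 = 1840 + 4860 + 1320 = 8020

Policy A ($10,866.67)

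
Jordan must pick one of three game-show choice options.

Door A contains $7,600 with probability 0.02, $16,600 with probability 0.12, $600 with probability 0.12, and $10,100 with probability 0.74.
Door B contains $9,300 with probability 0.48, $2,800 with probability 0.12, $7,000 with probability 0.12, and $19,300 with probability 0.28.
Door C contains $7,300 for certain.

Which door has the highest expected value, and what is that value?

Door A = 0.02 × 7600 + 0.12 × 16600 + 0.12 × 600 + 0.74 × 10100 = 152 + 1992 + 72 + 7474 = 9690
Door B = 0.48 × 9300 + 0.12 × 2800 + 0.12 × 7000 + 0.28 × 19300 = 4464 + 336 + 840 + 5404 = 11044
Door C: 7300 (certain)

Door B ($11,044)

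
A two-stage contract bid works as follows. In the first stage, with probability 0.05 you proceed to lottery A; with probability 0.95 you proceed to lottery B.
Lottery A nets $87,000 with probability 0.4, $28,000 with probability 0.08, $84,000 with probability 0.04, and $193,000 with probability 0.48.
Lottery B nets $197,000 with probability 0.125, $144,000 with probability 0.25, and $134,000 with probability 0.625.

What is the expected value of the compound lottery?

EV(A) = 0.4 × 87000 + 0.08 × 28000 + 0.04 × 84000 + 0.48 × 193000 = 34800 + 2240 + 3360 + 92640 = 133040
EV(B) = 0.125 × 197000 + 0.25 × 144000 + 0.625 × 134000 = 24625 + 36000 + 83750 = 144375
Overall = 0.05 × 133040 + 0.95 × 144375 = 6652 + 137156.25 = 143808.25

$143,808.25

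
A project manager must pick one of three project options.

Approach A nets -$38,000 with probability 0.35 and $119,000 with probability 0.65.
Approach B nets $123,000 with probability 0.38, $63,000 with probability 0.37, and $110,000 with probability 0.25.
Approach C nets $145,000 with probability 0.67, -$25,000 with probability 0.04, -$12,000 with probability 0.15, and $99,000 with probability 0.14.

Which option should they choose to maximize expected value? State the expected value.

Approach C ($108,210)

Approach A = 0.35 × (-38000) + 0.65 × 119000 = -13300 + 77350 = 64050
Approach B = 0.38 × 123000 + 0.37 × 63000 + 0.25 × 110000 = 46740 + 23310 + 27500 = 97550
Approach C = 0.67 × 145000 + 0.04 × (-25000) + 0.15 × (-12000) + 0.14 × 99000 = 97150 − 1000 − 1800 + 13860 = 108210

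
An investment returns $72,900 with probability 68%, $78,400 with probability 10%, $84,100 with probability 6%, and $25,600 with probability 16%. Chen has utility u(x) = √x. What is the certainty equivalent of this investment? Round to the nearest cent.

E[u] = 0.68·√72900 + 0.1·√78400 + 0.06·√84100 + 0.16·√25600 = 0.68·270 + 0.1·280 + 0.06·290 + 0.16·160 = 254.6
CE = (254.6)² = 64821.16

$64,821.16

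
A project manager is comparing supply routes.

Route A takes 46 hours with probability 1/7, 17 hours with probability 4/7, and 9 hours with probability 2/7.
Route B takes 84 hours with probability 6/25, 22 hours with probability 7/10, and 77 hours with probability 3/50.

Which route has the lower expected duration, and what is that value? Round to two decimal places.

Route A (18.86 hours)

Route A = 1/7 × 46 + 4/7 × 17 + 2/7 × 9 = 6.5714 + 9.7143 + 2.5714 = 18.8571
Route B = 6/25 × 84 + 7/10 × 22 + 3/50 × 77 = 20.16 + 15.4 + 4.62 = 40.18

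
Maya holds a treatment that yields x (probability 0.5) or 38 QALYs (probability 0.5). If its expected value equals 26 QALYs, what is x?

0.5·x + 0.5·38 = 26
0.5·x = 26 − 19 = 7
x = 7 / 0.5 = 14

x = 14 QALYs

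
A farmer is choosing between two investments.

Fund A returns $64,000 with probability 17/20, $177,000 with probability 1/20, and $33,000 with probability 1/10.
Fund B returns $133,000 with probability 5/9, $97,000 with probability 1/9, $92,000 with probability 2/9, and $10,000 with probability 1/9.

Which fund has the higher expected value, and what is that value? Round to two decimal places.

Fund B ($106,222.22)

Fund A = 17/20 × 64000 + 1/20 × 177000 + 1/10 × 33000 = 54400 + 8850 + 3300 = 66550
Fund B = 5/9 × 133000 + 1/9 × 97000 + 2/9 × 92000 + 1/9 × 10000 = 73888.8889 + 10777.7778 + 20444.4444 + 1111.1111 = 106222.2222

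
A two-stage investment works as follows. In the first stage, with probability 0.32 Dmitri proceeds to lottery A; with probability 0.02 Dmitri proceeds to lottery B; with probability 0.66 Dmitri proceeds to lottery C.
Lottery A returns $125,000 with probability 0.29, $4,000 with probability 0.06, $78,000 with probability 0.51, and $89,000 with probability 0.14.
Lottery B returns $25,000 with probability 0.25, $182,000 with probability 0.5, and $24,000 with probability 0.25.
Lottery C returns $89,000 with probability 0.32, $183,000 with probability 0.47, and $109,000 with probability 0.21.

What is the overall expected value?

EV(A) = 0.29 × 125000 + 0.06 × 4000 + 0.51 × 78000 + 0.14 × 89000 = 36250 + 240 + 39780 + 12460 = 88730
EV(B) = 0.25 × 25000 + 0.5 × 182000 + 0.25 × 24000 = 6250 + 91000 + 6000 = 103250
EV(C) = 0.32 × 89000 + 0.47 × 183000 + 0.21 × 109000 = 28480 + 86010 + 22890 = 137380
Overall = 0.32 × 88730 + 0.02 × 103250 + 0.66 × 137380 = 28393.6 + 2065 + 90670.8 = 121129.4

$121,129.40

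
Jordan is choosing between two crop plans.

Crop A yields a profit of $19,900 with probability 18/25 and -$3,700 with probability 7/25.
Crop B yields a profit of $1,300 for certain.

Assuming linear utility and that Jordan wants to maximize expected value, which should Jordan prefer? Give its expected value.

Crop A ($13,292)

Crop A = 18/25 × 19900 + 7/25 × (-3700) = 14328 − 1036 = 13292
Crop B: 1300 (certain)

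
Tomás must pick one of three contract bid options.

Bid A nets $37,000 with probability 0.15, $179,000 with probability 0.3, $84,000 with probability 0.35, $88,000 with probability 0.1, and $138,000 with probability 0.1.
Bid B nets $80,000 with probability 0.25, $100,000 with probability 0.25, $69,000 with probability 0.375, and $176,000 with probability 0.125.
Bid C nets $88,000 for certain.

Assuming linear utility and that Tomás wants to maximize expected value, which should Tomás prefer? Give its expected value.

Bid A = 0.15 × 37000 + 0.3 × 179000 + 0.35 × 84000 + 0.1 × 88000 + 0.1 × 138000 = 5550 + 53700 + 29400 + 8800 + 13800 = 111250
Bid B = 0.25 × 80000 + 0.25 × 100000 + 0.375 × 69000 + 0.125 × 176000 = 20000 + 25000 + 25875 + 22000 = 92875
Bid C: 88000 (certain)

Bid A ($111,250)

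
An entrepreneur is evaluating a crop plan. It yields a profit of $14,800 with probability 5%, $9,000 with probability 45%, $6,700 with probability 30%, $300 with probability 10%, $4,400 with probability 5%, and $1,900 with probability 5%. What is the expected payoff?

EV = 0.05 × 14800 + 0.45 × 9000 + 0.3 × 6700 + 0.1 × 300 + 0.05 × 4400 + 0.05 × 1900 = 740 + 4050 + 2010 + 30 + 220 + 95 = 7145

$7,145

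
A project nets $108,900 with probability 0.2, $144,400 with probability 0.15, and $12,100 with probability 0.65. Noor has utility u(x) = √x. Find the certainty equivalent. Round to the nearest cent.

E[u] = 0.2·√108900 + 0.15·√144400 + 0.65·√12100 = 0.2·330 + 0.15·380 + 0.65·110 = 194.5
CE = (194.5)² = 37830.25

$37,830.25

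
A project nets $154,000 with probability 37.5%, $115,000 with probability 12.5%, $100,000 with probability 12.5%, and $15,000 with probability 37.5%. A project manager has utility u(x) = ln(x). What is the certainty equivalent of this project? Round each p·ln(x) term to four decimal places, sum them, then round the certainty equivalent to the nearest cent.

E[u] = 0.375·ln(154000) + 0.125·ln(115000) + 0.125·ln(100000) + 0.375·ln(15000) = 4.4793 + 1.4566 + 1.4391 + 3.6059 = 10.9809
CE = e^10.9809 ≈ 58741.40

$58,741.40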